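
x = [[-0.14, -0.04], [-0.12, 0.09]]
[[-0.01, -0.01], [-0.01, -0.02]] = x@[[0.1, 0.09], [-0.01, -0.1]]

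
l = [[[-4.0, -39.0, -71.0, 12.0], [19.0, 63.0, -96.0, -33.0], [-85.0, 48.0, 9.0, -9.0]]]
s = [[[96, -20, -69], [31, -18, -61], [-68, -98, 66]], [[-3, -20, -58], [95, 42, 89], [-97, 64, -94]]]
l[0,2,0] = -85.0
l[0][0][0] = -4.0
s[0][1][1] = -18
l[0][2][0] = -85.0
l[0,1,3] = -33.0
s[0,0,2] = -69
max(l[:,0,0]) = -4.0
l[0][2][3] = -9.0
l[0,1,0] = 19.0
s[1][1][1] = 42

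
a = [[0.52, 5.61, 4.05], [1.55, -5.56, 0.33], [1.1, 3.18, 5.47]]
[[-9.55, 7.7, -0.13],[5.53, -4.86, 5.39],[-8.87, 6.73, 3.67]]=a@ [[0.83, -0.49, 0.15], [-0.84, 0.79, -0.86], [-1.3, 0.87, 1.14]]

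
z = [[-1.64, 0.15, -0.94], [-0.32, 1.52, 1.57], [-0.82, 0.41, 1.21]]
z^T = [[-1.64, -0.32, -0.82],[0.15, 1.52, 0.41],[-0.94, 1.57, 1.21]]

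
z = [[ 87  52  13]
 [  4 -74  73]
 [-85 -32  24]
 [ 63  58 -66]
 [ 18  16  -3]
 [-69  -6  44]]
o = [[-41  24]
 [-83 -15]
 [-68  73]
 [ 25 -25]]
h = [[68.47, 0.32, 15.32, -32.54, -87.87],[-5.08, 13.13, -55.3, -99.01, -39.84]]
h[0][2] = 15.32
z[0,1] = 52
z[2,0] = -85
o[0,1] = 24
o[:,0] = [-41, -83, -68, 25]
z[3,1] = 58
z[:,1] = [52, -74, -32, 58, 16, -6]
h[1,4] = -39.84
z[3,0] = 63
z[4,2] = -3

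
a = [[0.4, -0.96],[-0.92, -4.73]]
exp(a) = [[1.71, -0.31], [-0.3, 0.06]]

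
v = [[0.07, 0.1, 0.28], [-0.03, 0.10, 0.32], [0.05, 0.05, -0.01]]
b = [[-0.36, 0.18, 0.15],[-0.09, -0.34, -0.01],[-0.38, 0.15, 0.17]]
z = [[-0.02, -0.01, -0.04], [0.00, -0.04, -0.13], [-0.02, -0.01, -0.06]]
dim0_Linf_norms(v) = [0.07, 0.1, 0.32]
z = b @ v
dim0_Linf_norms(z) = [0.02, 0.04, 0.13]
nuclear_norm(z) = 0.18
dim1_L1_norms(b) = [0.69, 0.44, 0.7]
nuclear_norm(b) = 0.98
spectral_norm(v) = 0.45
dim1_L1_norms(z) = [0.07, 0.17, 0.09]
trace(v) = 0.16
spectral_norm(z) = 0.15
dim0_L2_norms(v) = [0.09, 0.15, 0.43]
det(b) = 0.00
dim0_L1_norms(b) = [0.83, 0.67, 0.33]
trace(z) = -0.12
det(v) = -0.00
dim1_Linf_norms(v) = [0.28, 0.32, 0.05]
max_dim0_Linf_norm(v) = 0.32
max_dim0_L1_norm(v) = 0.61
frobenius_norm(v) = 0.46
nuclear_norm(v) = 0.58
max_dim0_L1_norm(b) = 0.83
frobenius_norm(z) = 0.16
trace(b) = -0.53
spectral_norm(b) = 0.62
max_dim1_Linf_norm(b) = 0.38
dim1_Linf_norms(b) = [0.36, 0.34, 0.38]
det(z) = -0.00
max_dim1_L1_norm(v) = 0.45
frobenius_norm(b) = 0.71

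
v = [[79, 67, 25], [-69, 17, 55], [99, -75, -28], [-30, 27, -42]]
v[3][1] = 27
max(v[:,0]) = 99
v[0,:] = [79, 67, 25]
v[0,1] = 67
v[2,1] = -75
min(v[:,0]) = -69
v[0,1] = 67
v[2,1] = -75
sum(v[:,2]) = 10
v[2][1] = -75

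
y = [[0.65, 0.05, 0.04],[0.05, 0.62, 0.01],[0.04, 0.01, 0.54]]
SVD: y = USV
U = [[-0.80, 0.50, -0.34], [-0.55, -0.83, 0.08], [-0.24, 0.25, 0.94]]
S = [0.7, 0.59, 0.53]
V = [[-0.8, -0.55, -0.24],[0.5, -0.83, 0.25],[-0.34, 0.08, 0.94]]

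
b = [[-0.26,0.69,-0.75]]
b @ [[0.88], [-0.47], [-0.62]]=[[-0.09]]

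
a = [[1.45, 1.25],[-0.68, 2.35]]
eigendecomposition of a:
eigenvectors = [[(0.8+0j),  0.80-0.00j], [0.29+0.52j,  (0.29-0.52j)]]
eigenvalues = [(1.9+0.8j), (1.9-0.8j)]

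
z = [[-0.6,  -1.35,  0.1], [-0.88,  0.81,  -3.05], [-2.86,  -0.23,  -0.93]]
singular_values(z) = [3.9, 2.41, 1.02]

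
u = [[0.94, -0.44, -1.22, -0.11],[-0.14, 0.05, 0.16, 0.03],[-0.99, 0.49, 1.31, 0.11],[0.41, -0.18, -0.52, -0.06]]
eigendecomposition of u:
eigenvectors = [[-0.65+0.00j, 0.23+0.00j, (-0.57+0j), (-0.57-0j)], [0.09+0.00j, (-0.61+0j), 0.30-0.40j, (0.3+0.4j)], [0.70+0.00j, 0.34+0.00j, -0.52+0.16j, (-0.52-0.16j)], [-0.28+0.00j, (0.68+0j), (-0.3-0.18j), -0.30+0.18j]]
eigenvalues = [(2.26+0j), (-0.02+0j), 0.01j, -0.01j]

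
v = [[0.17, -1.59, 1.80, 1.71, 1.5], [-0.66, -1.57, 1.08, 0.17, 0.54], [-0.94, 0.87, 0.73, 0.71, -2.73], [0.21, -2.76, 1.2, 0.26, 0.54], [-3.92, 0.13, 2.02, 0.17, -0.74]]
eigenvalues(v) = [(-0.65+3.51j), (-0.65-3.51j), (1.94+0j), (-1.79+0j), (0.01+0j)]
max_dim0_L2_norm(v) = 4.09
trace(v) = -1.15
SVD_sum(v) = [[-1.18, -0.52, 1.05, 0.35, -0.14], [-1.1, -0.48, 0.98, 0.32, -0.13], [-0.83, -0.37, 0.75, 0.25, -0.10], [-1.0, -0.44, 0.89, 0.29, -0.12], [-2.77, -1.22, 2.48, 0.82, -0.33]] + [[1.03,-1.68,0.40,0.36,1.51], [0.52,-0.85,0.21,0.18,0.77], [-0.95,1.56,-0.38,-0.33,-1.4], [0.99,-1.63,0.39,0.35,1.46], [-0.71,1.17,-0.28,-0.25,-1.05]] + [[0.23,-0.09,0.10,0.22,-0.33], [-0.05,0.02,-0.02,-0.05,0.07], [0.85,-0.33,0.36,0.8,-1.23], [0.29,-0.11,0.12,0.27,-0.42], [-0.44,0.17,-0.18,-0.41,0.63]] + [[0.09, 0.70, 0.25, 0.79, 0.46], [-0.03, -0.25, -0.09, -0.29, -0.17], [0.0, 0.0, 0.0, 0.0, 0.00], [-0.08, -0.58, -0.21, -0.65, -0.38], [0.00, 0.01, 0.0, 0.01, 0.01]] + [[-0.0,-0.00,-0.0,0.0,-0.00],  [0.0,0.0,0.0,-0.00,0.00],  [0.0,0.0,0.0,-0.00,0.0],  [-0.0,-0.0,-0.00,0.00,-0.0],  [-0.00,-0.00,-0.00,0.0,-0.00]]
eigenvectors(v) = [[(0.12-0.43j), 0.12+0.43j, (0.6+0j), -0.09+0.00j, (-0.35+0j)], [0.23-0.11j, (0.23+0.11j), (0.04+0j), 0.47+0.00j, -0.29+0.00j], [(0.23+0.39j), 0.23-0.39j, 0.62+0.00j, -0.33+0.00j, (-0.71+0j)], [(0.18-0.06j), 0.18+0.06j, (0.33+0j), (0.81+0j), 0.53+0.00j], [(0.7+0j), 0.70-0.00j, (-0.38+0j), (0.09+0j), (-0.02+0j)]]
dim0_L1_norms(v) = [5.9, 6.92, 6.83, 3.02, 6.05]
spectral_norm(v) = 5.01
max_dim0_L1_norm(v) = 6.92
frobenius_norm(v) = 7.42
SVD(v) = [[0.34, -0.53, -0.22, 0.74, 0.05],  [0.32, -0.27, 0.05, -0.27, -0.87],  [0.24, 0.49, -0.83, 0.00, -0.11],  [0.29, -0.51, -0.28, -0.61, 0.44],  [0.8, 0.37, 0.43, 0.01, 0.2]] @ diag([5.007312874496853, 4.781570015602744, 2.12525101008058, 1.5927012980177297, 0.004084388685952372]) @ [[-0.69, -0.3, 0.62, 0.2, -0.08], [-0.40, 0.66, -0.16, -0.14, -0.59], [-0.48, 0.19, -0.20, -0.45, 0.70], [0.08, 0.59, 0.21, 0.67, 0.39], [-0.35, -0.29, -0.71, 0.53, -0.02]]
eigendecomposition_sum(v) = [[-0.21+1.12j, -0.51-0.09j, 0.58-0.64j, (0.4-0.14j), (0.93+0.58j)],[-0.55+0.32j, -0.15-0.25j, (0.49+0.02j), (0.21+0.12j), 0.09+0.61j],[-0.68-0.95j, 0.43-0.31j, (0.05+0.88j), -0.18+0.40j, (-1.09+0.27j)],[(-0.44+0.2j), -0.09-0.20j, (0.36+0.05j), (0.15+0.11j), 0.02+0.46j],[(-1.78+0.15j), -0.08-0.81j, (1.21+0.62j), 0.38+0.55j, (-0.49+1.65j)]] + [[(-0.21-1.12j), (-0.51+0.09j), (0.58+0.64j), (0.4+0.14j), 0.93-0.58j], [(-0.55-0.32j), -0.15+0.25j, (0.49-0.02j), 0.21-0.12j, (0.09-0.61j)], [(-0.68+0.95j), 0.43+0.31j, 0.05-0.88j, -0.18-0.40j, (-1.09-0.27j)], [(-0.44-0.2j), -0.09+0.20j, (0.36-0.05j), (0.15-0.11j), (0.02-0.46j)], [-1.78-0.15j, (-0.08+0.81j), 1.21-0.62j, (0.38-0.55j), (-0.49-1.65j)]] + [[(0.67-0j), (-0.82-0j), 0.65+0.00j, (0.84+0j), (-0.28-0j)], [0.04-0.00j, (-0.05-0j), 0.04+0.00j, (0.05+0j), -0.02-0.00j], [(0.7-0j), (-0.85-0j), 0.67+0.00j, (0.88+0j), -0.29-0.00j], [(0.38-0j), (-0.46-0j), 0.36+0.00j, 0.47+0.00j, -0.15-0.00j], [(-0.43+0j), 0.52+0.00j, -0.41-0.00j, -0.54-0.00j, (0.18+0j)]] + [[-0.08+0.00j, (0.24-0j), -0.01-0.00j, 0.06-0.00j, (-0.08+0j)], [0.41-0.00j, -1.23+0.00j, (0.07+0j), -0.30+0.00j, (0.38-0j)], [-0.28+0.00j, 0.85-0.00j, -0.05-0.00j, (0.21-0j), -0.26+0.00j], [(0.7-0j), -2.11+0.00j, 0.12+0.00j, -0.51+0.00j, (0.65-0j)], [0.08-0.00j, -0.24+0.00j, 0.01+0.00j, -0.06+0.00j, (0.07-0j)]] + [[(-0+0j), -0j, 0j, -0.00+0.00j, -0.00+0.00j], [-0.00+0.00j, -0j, 0j, -0.00+0.00j, -0.00+0.00j], [(-0+0j), (0.01-0j), 0.00+0.00j, -0.00+0.00j, -0.00+0.00j], [0.00-0.00j, -0.01+0.00j, (-0-0j), -0j, 0.00-0.00j], [(-0+0j), 0.00-0.00j, 0j, (-0+0j), -0.00+0.00j]]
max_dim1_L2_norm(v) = 4.48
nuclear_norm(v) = 13.51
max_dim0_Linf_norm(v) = 3.92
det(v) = -0.33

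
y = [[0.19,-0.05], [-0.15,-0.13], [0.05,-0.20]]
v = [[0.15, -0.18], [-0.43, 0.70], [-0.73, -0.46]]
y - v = [[0.04, 0.13], [0.28, -0.83], [0.78, 0.26]]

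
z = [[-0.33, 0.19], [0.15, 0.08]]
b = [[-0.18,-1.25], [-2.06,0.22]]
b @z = [[-0.13, -0.13], [0.71, -0.37]]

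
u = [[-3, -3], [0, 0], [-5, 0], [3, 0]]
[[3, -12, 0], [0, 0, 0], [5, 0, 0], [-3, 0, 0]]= u @ [[-1, 0, 0], [0, 4, 0]]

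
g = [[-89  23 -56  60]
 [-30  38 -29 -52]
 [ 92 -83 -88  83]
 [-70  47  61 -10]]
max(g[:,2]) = 61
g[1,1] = 38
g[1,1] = 38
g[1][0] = -30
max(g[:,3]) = 83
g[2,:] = [92, -83, -88, 83]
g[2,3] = 83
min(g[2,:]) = -88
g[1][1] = 38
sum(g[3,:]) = 28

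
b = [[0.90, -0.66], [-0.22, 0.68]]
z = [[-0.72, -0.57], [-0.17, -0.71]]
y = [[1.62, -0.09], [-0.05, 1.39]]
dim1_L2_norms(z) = [0.92, 0.73]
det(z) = 0.41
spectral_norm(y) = 1.64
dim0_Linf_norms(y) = [1.62, 1.39]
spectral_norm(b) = 1.27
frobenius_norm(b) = 1.33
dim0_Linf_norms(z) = [0.72, 0.71]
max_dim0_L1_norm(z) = 1.28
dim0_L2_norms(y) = [1.62, 1.39]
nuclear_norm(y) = 3.01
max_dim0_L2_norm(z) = 0.91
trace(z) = -1.43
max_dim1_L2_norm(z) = 0.92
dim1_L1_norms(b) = [1.56, 0.9]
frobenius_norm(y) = 2.14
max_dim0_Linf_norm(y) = 1.62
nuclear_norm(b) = 1.64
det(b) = 0.47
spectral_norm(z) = 1.11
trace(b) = 1.58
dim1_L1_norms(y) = [1.71, 1.44]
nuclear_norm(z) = 1.48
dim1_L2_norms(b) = [1.12, 0.71]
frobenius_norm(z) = 1.17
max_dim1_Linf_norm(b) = 0.9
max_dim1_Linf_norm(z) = 0.72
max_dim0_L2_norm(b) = 0.95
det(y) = 2.25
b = y + z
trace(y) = 3.01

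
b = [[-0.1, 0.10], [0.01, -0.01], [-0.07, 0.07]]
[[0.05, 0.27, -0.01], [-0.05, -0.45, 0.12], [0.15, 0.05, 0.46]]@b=[[-0.00, 0.0], [-0.01, 0.01], [-0.05, 0.05]]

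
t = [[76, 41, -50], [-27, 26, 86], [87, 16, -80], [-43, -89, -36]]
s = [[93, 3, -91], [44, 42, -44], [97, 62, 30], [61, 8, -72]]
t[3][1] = -89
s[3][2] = -72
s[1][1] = 42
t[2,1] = 16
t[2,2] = -80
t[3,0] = -43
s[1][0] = 44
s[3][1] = 8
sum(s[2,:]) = 189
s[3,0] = 61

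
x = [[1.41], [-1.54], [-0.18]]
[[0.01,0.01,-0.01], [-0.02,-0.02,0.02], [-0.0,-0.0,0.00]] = x@[[0.01, 0.01, -0.01]]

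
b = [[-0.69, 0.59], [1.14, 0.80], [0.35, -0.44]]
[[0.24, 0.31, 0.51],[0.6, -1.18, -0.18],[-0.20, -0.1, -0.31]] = b@[[0.13,-0.77,-0.42], [0.56,-0.38,0.37]]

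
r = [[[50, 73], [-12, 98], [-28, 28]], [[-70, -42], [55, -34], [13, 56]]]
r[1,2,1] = 56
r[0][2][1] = 28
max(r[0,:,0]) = 50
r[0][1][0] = -12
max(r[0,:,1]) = 98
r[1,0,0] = -70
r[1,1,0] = 55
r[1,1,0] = 55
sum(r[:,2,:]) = 69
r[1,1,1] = -34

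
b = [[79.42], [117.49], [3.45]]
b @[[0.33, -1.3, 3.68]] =[[26.21, -103.25, 292.27],[38.77, -152.74, 432.36],[1.14, -4.49, 12.7]]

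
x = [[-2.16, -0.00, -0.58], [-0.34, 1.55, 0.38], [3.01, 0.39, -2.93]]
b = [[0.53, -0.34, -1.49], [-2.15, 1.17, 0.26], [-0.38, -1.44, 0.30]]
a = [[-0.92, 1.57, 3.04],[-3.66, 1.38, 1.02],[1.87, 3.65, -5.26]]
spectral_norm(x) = 4.42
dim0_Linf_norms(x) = [3.01, 1.55, 2.93]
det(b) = -5.08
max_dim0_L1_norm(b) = 3.06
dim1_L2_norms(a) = [3.54, 4.04, 6.67]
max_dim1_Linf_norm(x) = 3.01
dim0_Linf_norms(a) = [3.66, 3.65, 5.26]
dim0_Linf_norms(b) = [2.15, 1.44, 1.49]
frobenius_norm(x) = 5.05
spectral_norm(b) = 2.65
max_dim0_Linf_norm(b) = 2.15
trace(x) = -3.54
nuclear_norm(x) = 7.85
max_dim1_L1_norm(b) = 3.58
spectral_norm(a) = 7.15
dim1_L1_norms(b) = [2.36, 3.58, 2.12]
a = x @ b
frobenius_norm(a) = 8.57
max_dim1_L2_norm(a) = 6.67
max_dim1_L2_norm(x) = 4.22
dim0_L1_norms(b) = [3.06, 2.95, 2.05]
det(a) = -65.58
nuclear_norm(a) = 13.52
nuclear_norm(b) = 5.44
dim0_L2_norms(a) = [4.21, 4.21, 6.16]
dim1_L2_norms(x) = [2.24, 1.63, 4.22]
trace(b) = 2.00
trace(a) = -4.80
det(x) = 12.91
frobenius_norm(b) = 3.31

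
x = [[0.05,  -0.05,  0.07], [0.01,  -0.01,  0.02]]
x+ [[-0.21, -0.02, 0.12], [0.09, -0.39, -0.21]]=[[-0.16, -0.07, 0.19], [0.10, -0.4, -0.19]]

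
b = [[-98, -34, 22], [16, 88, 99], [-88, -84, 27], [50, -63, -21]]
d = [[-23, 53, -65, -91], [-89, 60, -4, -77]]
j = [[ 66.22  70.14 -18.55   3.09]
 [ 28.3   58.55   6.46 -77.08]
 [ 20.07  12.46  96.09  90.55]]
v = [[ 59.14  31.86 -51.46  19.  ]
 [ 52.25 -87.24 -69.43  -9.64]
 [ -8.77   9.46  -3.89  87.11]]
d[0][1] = 53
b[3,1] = -63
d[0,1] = 53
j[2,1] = 12.46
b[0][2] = 22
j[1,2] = 6.46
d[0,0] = -23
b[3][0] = 50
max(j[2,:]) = 96.09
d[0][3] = -91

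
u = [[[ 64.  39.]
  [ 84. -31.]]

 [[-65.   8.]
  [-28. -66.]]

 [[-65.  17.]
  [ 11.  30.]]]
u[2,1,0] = 11.0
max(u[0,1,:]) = 84.0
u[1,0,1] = 8.0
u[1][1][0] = -28.0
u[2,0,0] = -65.0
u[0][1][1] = -31.0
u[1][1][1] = -66.0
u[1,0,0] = -65.0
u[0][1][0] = 84.0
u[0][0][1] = 39.0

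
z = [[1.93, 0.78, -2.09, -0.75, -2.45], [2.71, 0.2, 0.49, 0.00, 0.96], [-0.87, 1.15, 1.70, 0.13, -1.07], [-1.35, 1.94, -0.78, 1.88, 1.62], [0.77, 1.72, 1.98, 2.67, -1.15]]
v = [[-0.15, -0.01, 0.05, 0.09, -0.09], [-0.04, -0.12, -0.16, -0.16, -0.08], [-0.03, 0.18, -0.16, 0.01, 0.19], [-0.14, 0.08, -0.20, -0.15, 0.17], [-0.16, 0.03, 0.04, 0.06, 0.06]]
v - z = [[-2.08,-0.79,2.14,0.84,2.36], [-2.75,-0.32,-0.65,-0.16,-1.04], [0.84,-0.97,-1.86,-0.12,1.26], [1.21,-1.86,0.58,-2.03,-1.45], [-0.93,-1.69,-1.94,-2.61,1.21]]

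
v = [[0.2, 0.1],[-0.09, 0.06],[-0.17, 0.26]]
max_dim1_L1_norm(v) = 0.43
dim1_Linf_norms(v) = [0.2, 0.09, 0.26]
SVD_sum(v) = [[0.04, -0.05], [-0.07, 0.08], [-0.21, 0.22]] + [[0.16, 0.15], [-0.02, -0.02], [0.04, 0.04]]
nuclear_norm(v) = 0.55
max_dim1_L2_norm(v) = 0.31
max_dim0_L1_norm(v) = 0.46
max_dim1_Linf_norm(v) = 0.26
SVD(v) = [[-0.19,-0.96], [0.32,0.11], [0.93,-0.24]] @ diag([0.32980964167408916, 0.22231869075453137]) @ [[-0.68, 0.73],[-0.73, -0.68]]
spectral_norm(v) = 0.33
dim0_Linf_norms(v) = [0.2, 0.26]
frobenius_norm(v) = 0.40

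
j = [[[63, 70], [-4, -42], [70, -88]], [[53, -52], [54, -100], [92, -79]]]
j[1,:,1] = [-52, -100, -79]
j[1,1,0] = 54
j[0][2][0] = 70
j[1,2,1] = -79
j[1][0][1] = -52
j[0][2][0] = 70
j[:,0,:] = [[63, 70], [53, -52]]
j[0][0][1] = 70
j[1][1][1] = -100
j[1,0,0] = 53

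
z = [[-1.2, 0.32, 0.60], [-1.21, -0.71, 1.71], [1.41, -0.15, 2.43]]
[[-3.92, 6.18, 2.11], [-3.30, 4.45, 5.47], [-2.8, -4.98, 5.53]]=z @ [[1.41, -4.25, -0.59], [-2.93, 2.33, -0.46], [-2.15, 0.56, 2.59]]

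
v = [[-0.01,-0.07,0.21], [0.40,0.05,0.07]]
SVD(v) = [[0.06, 1.0], [1.0, -0.06]] @ diag([0.4096786504654993, 0.22059783170459163]) @ [[0.97, 0.11, 0.20], [-0.15, -0.33, 0.93]]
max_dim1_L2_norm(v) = 0.41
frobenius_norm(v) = 0.47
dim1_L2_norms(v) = [0.22, 0.41]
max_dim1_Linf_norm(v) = 0.4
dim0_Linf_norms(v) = [0.4, 0.07, 0.21]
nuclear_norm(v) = 0.63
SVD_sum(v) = [[0.02, 0.0, 0.0], [0.40, 0.05, 0.08]] + [[-0.03, -0.07, 0.21],[0.00, 0.00, -0.01]]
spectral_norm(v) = 0.41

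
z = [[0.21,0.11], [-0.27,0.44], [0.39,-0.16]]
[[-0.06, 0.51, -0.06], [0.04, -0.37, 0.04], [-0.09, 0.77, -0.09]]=z@[[-0.24, 2.18, -0.25], [-0.05, 0.49, -0.06]]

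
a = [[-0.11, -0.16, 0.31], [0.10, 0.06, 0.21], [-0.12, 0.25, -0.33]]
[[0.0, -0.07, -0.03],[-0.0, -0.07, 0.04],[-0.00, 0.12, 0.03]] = a @ [[-0.01, -0.18, 0.08], [-0.03, 0.04, 0.25], [-0.01, -0.26, 0.07]]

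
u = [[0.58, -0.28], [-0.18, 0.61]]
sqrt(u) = [[0.75,-0.18], [-0.12,0.77]]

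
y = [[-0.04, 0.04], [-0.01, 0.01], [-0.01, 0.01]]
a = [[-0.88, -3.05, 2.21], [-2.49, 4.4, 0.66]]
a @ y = [[0.04,-0.04], [0.05,-0.05]]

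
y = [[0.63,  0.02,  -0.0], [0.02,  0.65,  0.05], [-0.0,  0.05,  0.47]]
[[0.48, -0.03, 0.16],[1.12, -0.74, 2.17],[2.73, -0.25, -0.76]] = y @ [[0.72, -0.01, 0.15],[1.27, -1.11, 3.49],[5.67, -0.41, -1.98]]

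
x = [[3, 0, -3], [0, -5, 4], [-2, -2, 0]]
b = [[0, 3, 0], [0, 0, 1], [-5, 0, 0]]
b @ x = [[0, -15, 12], [-2, -2, 0], [-15, 0, 15]]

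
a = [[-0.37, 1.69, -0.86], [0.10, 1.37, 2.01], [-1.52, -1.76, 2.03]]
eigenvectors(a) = [[(0.92+0j),-0.26-0.20j,(-0.26+0.2j)], [(-0.27+0j),(0.21-0.61j),0.21+0.61j], [0.29+0.00j,(0.69+0j),0.69-0.00j]]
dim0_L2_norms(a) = [1.57, 2.8, 2.98]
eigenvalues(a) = [(-1.14+0j), (2.08+2j), (2.08-2j)]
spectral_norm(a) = 3.45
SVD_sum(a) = [[0.51, 0.89, -1.1], [-0.21, -0.37, 0.46], [-1.02, -1.79, 2.23]] + [[0.02, 0.59, 0.48], [0.05, 1.81, 1.47], [-0.0, -0.09, -0.07]] + [[-0.89, 0.21, -0.24], [0.27, -0.06, 0.07], [-0.5, 0.12, -0.13]]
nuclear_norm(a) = 7.03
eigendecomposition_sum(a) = [[-0.91-0.00j, (0.3-0j), (-0.44+0j)], [0.27+0.00j, (-0.09+0j), 0.13-0.00j], [-0.29-0.00j, (0.1-0j), (-0.14+0j)]] + [[0.27+0.14j, 0.69-0.17j, (-0.21-0.59j)],[-0.08+0.58j, (0.73+1.16j), 0.94-0.75j],[-0.62+0.12j, (-0.93+1.15j), 1.08+0.70j]] + [[(0.27-0.14j), (0.69+0.17j), (-0.21+0.59j)], [(-0.08-0.58j), (0.73-1.16j), (0.94+0.75j)], [(-0.62-0.12j), -0.93-1.15j, (1.08-0.7j)]]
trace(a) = 3.03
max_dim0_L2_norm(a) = 2.98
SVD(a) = [[0.44, -0.31, -0.85], [-0.18, -0.95, 0.25], [-0.88, 0.05, -0.47]] @ diag([3.450021195254144, 2.456301220578599, 1.1191237939036283]) @ [[0.34, 0.59, -0.73], [-0.02, -0.77, -0.63], [0.94, -0.23, 0.25]]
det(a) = -9.48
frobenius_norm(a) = 4.38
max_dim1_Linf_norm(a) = 2.03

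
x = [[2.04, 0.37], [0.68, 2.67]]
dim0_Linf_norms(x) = [2.04, 2.67]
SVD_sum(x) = [[0.72, 1.18], [1.37, 2.25]] + [[1.32, -0.81],  [-0.69, 0.42]]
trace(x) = 4.71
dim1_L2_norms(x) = [2.07, 2.76]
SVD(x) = [[0.46, 0.89], [0.89, -0.46]] @ diag([2.9723452860161386, 1.7478453880986262]) @ [[0.52, 0.85], [0.85, -0.52]]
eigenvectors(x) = [[-0.80, -0.38], [0.6, -0.93]]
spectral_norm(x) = 2.97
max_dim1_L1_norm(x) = 3.35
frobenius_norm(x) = 3.45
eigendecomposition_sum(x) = [[1.35, -0.55], [-1.01, 0.41]] + [[0.69, 0.92], [1.69, 2.26]]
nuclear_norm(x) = 4.72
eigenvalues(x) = [1.76, 2.95]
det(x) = 5.20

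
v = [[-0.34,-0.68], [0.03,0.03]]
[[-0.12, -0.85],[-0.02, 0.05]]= v @ [[-1.45, 0.69],[0.90, 0.91]]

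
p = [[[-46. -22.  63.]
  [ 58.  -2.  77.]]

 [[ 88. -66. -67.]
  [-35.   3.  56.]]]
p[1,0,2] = -67.0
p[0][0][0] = -46.0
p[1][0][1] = -66.0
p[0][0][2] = 63.0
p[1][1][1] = 3.0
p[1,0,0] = 88.0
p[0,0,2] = 63.0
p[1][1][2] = 56.0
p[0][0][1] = -22.0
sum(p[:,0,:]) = -50.0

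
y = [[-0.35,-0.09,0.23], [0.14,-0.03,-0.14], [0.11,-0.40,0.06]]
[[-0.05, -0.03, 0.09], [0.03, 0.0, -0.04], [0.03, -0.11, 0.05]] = y@[[0.11,-0.06,-0.08], [-0.06,0.23,-0.12], [-0.08,-0.12,0.21]]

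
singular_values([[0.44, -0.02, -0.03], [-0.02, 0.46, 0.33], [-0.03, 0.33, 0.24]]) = [0.7, 0.44, 0.0]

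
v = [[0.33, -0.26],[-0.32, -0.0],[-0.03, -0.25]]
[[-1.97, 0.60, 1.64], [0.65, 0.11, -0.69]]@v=[[-0.89,0.1], [0.20,0.00]]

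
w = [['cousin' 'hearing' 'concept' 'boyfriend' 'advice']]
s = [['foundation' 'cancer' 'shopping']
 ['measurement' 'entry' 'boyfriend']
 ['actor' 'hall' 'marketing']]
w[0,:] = ['cousin', 'hearing', 'concept', 'boyfriend', 'advice']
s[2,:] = ['actor', 'hall', 'marketing']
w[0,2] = 'concept'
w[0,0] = 'cousin'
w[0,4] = 'advice'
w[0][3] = 'boyfriend'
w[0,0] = 'cousin'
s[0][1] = 'cancer'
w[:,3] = ['boyfriend']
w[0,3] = 'boyfriend'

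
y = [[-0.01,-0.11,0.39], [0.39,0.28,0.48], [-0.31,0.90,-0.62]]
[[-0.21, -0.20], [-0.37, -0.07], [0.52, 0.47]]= y @ [[-0.36,0.14], [0.09,0.28], [-0.53,-0.42]]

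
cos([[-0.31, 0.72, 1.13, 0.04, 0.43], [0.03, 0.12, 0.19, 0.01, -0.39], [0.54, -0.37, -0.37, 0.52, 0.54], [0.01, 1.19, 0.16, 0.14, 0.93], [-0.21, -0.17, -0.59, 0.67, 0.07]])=[[0.70, 0.25, 0.38, -0.40, -0.15], [-0.09, 0.98, -0.11, 0.08, -0.02], [0.22, -0.45, 0.81, -0.15, -0.33], [0.04, -0.06, 0.16, 0.65, 0.07], [0.13, -0.4, 0.01, 0.07, 0.86]]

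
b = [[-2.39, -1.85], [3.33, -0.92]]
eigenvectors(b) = [[(0.18-0.57j), 0.18+0.57j],[(-0.8+0j), -0.80-0.00j]]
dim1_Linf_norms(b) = [2.39, 3.33]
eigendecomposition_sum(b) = [[-1.19+0.93j, -0.92-0.65j], [(1.66+1.16j), -0.46+1.44j]] + [[-1.19-0.93j, -0.92+0.65j], [1.66-1.16j, -0.46-1.44j]]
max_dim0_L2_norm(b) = 4.1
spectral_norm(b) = 4.12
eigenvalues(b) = [(-1.65+2.37j), (-1.65-2.37j)]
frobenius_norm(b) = 4.59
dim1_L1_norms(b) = [4.24, 4.25]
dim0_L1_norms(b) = [5.72, 2.77]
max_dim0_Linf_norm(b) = 3.33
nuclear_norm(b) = 6.15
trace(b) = -3.31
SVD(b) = [[-0.63,0.78], [0.78,0.63]] @ diag([4.116606070094563, 2.0306290807679783]) @ [[0.99, 0.11], [0.11, -0.99]]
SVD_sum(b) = [[-2.56, -0.27], [3.19, 0.34]] + [[0.17, -1.58], [0.14, -1.26]]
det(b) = 8.36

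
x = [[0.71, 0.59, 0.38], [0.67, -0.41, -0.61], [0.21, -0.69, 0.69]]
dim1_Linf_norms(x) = [0.71, 0.67, 0.69]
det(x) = -0.99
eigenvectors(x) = [[-0.38+0.00j, 0.66+0.00j, (0.66-0j)], [0.84+0.00j, (0.25-0.29j), (0.25+0.29j)], [(0.39+0j), (0.11+0.63j), 0.11-0.63j]]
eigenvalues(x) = [(-1+0j), (0.99+0.1j), (0.99-0.1j)]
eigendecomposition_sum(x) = [[(-0.14+0j), (0.32-0j), (0.15+0j)], [0.32-0.00j, (-0.7+0j), (-0.33-0j)], [(0.15-0j), -0.33+0.00j, (-0.15-0j)]] + [[(0.43+0.04j),(0.14+0.21j),0.12-0.42j], [(0.18-0.17j),(0.15+0.02j),-0.14-0.21j], [(0.03+0.41j),(-0.18+0.17j),0.42+0.04j]] + [[(0.43-0.04j), 0.14-0.21j, (0.12+0.42j)], [0.18+0.17j, 0.15-0.02j, -0.14+0.21j], [0.03-0.41j, (-0.18-0.17j), (0.42-0.04j)]]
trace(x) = 0.99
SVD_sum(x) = [[0.55, -0.12, 0.39], [0.21, -0.04, 0.15], [0.55, -0.12, 0.39]] + [[0.21, 0.68, -0.09], [-0.04, -0.11, 0.01], [-0.20, -0.64, 0.08]] + [[-0.05, 0.02, 0.07],  [0.5, -0.25, -0.77],  [-0.14, 0.07, 0.22]]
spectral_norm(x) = 1.00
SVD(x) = [[-0.68, -0.72, -0.09], [-0.26, 0.12, 0.96], [-0.68, 0.68, -0.27]] @ diag([1.0007687224881041, 0.9961501348678393, 0.9940557695080863]) @ [[-0.8, 0.17, -0.57], [-0.29, -0.95, 0.12], [0.52, -0.26, -0.81]]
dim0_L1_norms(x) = [1.59, 1.69, 1.68]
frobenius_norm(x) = 1.73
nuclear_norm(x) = 2.99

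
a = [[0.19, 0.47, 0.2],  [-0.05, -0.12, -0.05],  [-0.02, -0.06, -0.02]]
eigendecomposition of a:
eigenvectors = [[-0.96+0.00j, 0.90+0.00j, 0.90-0.00j], [(0.28+0j), (-0.27+0.13j), (-0.27-0.13j)], [0.04+0.00j, (-0.2-0.26j), (-0.2+0.26j)]]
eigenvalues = [(0.05+0j), 0.01j, -0.01j]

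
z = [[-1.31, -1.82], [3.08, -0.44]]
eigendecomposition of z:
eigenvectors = [[0.11-0.60j, 0.11+0.60j], [-0.79+0.00j, -0.79-0.00j]]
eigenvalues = [(-0.88+2.33j), (-0.88-2.33j)]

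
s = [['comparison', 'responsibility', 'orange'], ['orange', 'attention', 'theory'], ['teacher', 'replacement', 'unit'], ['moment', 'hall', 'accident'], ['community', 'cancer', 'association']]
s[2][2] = 'unit'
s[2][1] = 'replacement'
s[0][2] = 'orange'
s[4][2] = 'association'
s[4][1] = 'cancer'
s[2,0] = 'teacher'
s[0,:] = ['comparison', 'responsibility', 'orange']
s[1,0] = 'orange'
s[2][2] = 'unit'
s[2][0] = 'teacher'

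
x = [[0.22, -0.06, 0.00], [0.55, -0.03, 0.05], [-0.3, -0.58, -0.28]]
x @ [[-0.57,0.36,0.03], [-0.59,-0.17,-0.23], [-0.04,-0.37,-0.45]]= [[-0.09, 0.09, 0.02],[-0.30, 0.18, 0.0],[0.52, 0.09, 0.25]]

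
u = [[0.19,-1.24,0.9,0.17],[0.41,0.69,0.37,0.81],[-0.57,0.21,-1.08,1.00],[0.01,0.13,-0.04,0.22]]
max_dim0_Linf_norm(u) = 1.24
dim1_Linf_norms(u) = [1.24, 0.81, 1.08, 0.22]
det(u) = -0.01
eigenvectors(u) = [[0.82+0.00j, 0.82-0.00j, 0.73+0.00j, 0.84+0.00j], [(-0.05-0.14j), (-0.05+0.14j), (-0.54+0j), (-0.21+0j)], [-0.48+0.27j, -0.48-0.27j, -0.39+0.00j, -0.50+0.00j], [-0.05+0.01j, (-0.05-0.01j), (-0.13+0j), -0.00+0.00j]]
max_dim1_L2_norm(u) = 1.59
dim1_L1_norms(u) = [2.5, 2.28, 2.86, 0.4]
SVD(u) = [[-0.67, -0.24, -0.7, 0.0], [0.20, -0.96, 0.14, -0.16], [0.71, 0.06, -0.70, -0.09], [0.1, -0.15, -0.04, 0.98]] @ diag([1.9409590044531704, 1.1745692406976438, 1.142478760150198, 0.0027430721431997416]) @ [[-0.23,0.58,-0.67,0.40], [-0.40,-0.31,-0.53,-0.67], [0.28,0.72,0.15,-0.62], [-0.84,0.23,0.49,0.0]]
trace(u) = 0.02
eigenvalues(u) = [(-0.27+0.51j), (-0.27-0.51j), (0.59+0j), (-0.04+0j)]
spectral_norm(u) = 1.94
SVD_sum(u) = [[0.3,-0.75,0.87,-0.52], [-0.09,0.22,-0.26,0.15], [-0.32,0.80,-0.92,0.55], [-0.04,0.11,-0.13,0.08]] + [[0.11, 0.09, 0.15, 0.19], [0.45, 0.35, 0.60, 0.76], [-0.03, -0.02, -0.04, -0.05], [0.07, 0.05, 0.09, 0.12]] + [[-0.23, -0.57, -0.12, 0.5], [0.05, 0.12, 0.02, -0.10], [-0.22, -0.57, -0.12, 0.49], [-0.01, -0.03, -0.01, 0.03]] + [[-0.0, 0.00, 0.0, 0.0], [0.00, -0.0, -0.00, -0.00], [0.00, -0.00, -0.00, -0.00], [-0.00, 0.00, 0.0, 0.0]]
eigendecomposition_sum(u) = [[(0.24+0.67j), -0.37+0.73j, 0.55+0.81j, 1.27-1.77j], [0.10-0.08j, (0.15+0.02j), 0.10-0.14j, (-0.38-0.11j)], [-0.36-0.31j, -0.03-0.55j, -0.59-0.29j, (-0.15+1.46j)], [-0.02-0.04j, 0.02-0.05j, (-0.04-0.04j), (-0.06+0.12j)]] + [[(0.24-0.67j), (-0.37-0.73j), 0.55-0.81j, 1.27+1.77j], [(0.1+0.08j), (0.15-0.02j), (0.1+0.14j), (-0.38+0.11j)], [(-0.36+0.31j), -0.03+0.55j, (-0.59+0.29j), (-0.15-1.46j)], [(-0.02+0.04j), (0.02+0.05j), -0.04+0.04j, (-0.06-0.12j)]] + [[-0.29-0.00j, -0.56-0.00j, -0.23-0.00j, (-1.98+0j)], [0.22+0.00j, 0.42+0.00j, 0.17+0.00j, (1.46-0j)], [0.16+0.00j, (0.3+0j), 0.13+0.00j, 1.06-0.00j], [(0.05+0j), (0.1+0j), 0.04+0.00j, (0.34-0j)]] + [[0.01+0.00j,(0.07+0j),0.04+0.00j,-0.39-0.00j], [-0.00-0.00j,(-0.02-0j),-0.01-0.00j,(0.1+0j)], [(-0-0j),-0.04-0.00j,-0.03-0.00j,(0.23+0j)], [(-0-0j),(-0-0j),-0.00-0.00j,0j]]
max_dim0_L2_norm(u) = 1.45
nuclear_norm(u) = 4.26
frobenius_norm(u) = 2.54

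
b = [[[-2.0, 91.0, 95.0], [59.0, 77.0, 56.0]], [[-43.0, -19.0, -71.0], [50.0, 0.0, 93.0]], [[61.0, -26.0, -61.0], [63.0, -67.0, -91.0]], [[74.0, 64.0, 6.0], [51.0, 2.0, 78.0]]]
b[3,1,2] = 78.0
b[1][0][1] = -19.0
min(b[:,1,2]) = -91.0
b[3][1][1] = 2.0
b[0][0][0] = -2.0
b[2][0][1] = -26.0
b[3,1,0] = 51.0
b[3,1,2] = 78.0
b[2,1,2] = -91.0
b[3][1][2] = 78.0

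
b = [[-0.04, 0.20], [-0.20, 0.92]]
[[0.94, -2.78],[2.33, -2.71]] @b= [[0.52, -2.37], [0.45, -2.03]]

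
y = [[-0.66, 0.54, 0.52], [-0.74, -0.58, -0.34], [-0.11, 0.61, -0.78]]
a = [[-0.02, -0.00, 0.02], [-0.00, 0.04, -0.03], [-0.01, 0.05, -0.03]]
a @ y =[[0.01, 0.0, -0.03], [-0.03, -0.04, 0.01], [-0.03, -0.05, 0.00]]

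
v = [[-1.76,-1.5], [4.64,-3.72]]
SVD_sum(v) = [[-0.41,0.30], [4.76,-3.57]] + [[-1.35, -1.8],  [-0.12, -0.15]]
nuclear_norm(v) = 8.23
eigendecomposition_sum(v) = [[-0.88+1.77j, (-0.75-0.84j)], [(2.32+2.6j), (-1.86+0.68j)]] + [[-0.88-1.77j, -0.75+0.84j],[2.32-2.60j, (-1.86-0.68j)]]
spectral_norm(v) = 5.97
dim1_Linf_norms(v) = [1.76, 4.64]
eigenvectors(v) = [[0.18+0.46j, 0.18-0.46j],[(0.87+0j), 0.87-0.00j]]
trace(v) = -5.48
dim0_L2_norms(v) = [4.96, 4.01]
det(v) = 13.51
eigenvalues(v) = [(-2.74+2.45j), (-2.74-2.45j)]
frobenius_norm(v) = 6.38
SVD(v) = [[-0.09,1.0], [1.0,0.09]] @ diag([5.965668508753424, 2.2641553046705307]) @ [[0.80, -0.6], [-0.6, -0.8]]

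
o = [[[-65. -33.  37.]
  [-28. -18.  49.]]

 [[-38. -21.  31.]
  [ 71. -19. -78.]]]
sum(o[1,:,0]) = 33.0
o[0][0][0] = -65.0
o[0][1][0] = -28.0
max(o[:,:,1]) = -18.0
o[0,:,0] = [-65.0, -28.0]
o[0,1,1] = -18.0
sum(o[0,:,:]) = -58.0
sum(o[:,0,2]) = 68.0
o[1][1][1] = -19.0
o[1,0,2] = 31.0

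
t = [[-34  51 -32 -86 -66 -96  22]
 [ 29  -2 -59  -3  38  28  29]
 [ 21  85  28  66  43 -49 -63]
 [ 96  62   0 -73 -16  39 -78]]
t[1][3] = -3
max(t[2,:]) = 85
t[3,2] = 0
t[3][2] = 0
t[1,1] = -2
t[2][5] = -49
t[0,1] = 51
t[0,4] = -66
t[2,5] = -49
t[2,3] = 66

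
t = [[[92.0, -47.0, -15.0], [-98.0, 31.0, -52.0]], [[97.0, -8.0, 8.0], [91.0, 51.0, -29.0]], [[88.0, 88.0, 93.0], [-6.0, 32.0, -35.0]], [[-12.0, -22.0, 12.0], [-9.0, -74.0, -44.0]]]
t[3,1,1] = -74.0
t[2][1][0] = -6.0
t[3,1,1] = -74.0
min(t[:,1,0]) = -98.0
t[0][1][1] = 31.0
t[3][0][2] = 12.0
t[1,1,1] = 51.0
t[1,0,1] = -8.0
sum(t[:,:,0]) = 243.0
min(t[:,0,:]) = -47.0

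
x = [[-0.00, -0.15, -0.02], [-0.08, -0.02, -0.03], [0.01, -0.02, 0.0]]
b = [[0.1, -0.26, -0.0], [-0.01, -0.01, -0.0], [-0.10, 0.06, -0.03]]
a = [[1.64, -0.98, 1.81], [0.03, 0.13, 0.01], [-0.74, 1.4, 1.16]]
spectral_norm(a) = 2.65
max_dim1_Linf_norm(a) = 1.81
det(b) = 0.00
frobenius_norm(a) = 3.29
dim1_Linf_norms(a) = [1.81, 0.13, 1.4]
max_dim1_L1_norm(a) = 4.43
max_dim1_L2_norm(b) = 0.28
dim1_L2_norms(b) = [0.28, 0.01, 0.12]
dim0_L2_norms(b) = [0.14, 0.27, 0.03]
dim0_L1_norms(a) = [2.41, 2.51, 2.98]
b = a @ x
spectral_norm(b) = 0.29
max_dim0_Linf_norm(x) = 0.15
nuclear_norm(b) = 0.37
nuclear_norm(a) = 4.69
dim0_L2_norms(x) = [0.08, 0.15, 0.04]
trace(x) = -0.02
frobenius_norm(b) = 0.30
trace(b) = 0.06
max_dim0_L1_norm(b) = 0.33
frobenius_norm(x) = 0.18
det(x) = 0.00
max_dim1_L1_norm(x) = 0.17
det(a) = 0.52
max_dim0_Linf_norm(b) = 0.26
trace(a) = 2.93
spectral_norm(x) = 0.16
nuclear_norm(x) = 0.24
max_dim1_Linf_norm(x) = 0.15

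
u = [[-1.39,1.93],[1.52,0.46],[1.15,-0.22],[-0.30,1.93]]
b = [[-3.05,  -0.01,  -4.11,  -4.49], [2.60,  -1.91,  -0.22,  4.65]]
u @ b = [[9.26,  -3.67,  5.29,  15.22], [-3.44,  -0.89,  -6.35,  -4.69], [-4.08,  0.41,  -4.68,  -6.19], [5.93,  -3.68,  0.81,  10.32]]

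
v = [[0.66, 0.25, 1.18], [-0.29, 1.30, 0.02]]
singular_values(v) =[1.41, 1.29]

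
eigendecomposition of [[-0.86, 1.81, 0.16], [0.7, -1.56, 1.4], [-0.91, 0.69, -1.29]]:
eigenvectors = [[0.51+0.00j, (-0.8+0j), (-0.8-0j)], [-0.69+0.00j, (-0.27-0.27j), -0.27+0.27j], [(0.51+0j), 0.28-0.38j, 0.28+0.38j]]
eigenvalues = [(-3.13+0j), (-0.29+0.68j), (-0.29-0.68j)]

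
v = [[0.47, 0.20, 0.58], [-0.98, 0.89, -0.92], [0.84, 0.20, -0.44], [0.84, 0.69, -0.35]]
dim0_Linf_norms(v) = [0.98, 0.89, 0.92]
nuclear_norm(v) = 3.77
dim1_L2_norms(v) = [0.77, 1.61, 0.97, 1.14]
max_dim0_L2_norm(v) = 1.61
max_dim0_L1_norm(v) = 3.13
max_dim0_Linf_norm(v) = 0.98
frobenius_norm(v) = 2.33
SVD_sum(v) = [[0.46, -0.21, 0.31],[-1.21, 0.55, -0.81],[0.27, -0.12, 0.18],[0.18, -0.08, 0.12]] + [[0.08, 0.08, -0.06], [0.25, 0.25, -0.20], [0.52, 0.53, -0.42], [0.68, 0.68, -0.55]] + [[-0.07,0.33,0.33], [-0.02,0.09,0.09], [0.04,-0.2,-0.20], [-0.02,0.08,0.08]]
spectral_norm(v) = 1.72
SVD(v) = [[-0.35,-0.08,0.81],[0.91,-0.27,0.23],[-0.20,-0.58,-0.49],[-0.13,-0.76,0.21]] @ diag([1.7177277278657048, 1.4659659445416187, 0.5830568603194067]) @ [[-0.78, 0.35, -0.52], [-0.61, -0.62, 0.50], [-0.15, 0.71, 0.69]]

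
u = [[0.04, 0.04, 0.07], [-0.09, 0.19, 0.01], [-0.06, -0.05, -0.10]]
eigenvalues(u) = [0.17, 0.0, -0.04]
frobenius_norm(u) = 0.26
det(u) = -0.00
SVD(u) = [[0.19, -0.54, 0.82],[0.96, 0.30, -0.02],[-0.23, 0.79, 0.57]] @ diag([0.2155050347363896, 0.1485175473995074, 0.00034368256076818503]) @ [[-0.30, 0.93, 0.21], [-0.64, -0.03, -0.77], [0.7, 0.37, -0.61]]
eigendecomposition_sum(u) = [[-0.02, 0.03, -0.0], [-0.12, 0.19, -0.02], [0.03, -0.04, 0.01]] + [[0.0,-0.00,0.00], [0.00,-0.00,0.0], [-0.0,0.00,-0.0]] + [[0.06, 0.01, 0.07], [0.03, 0.00, 0.03], [-0.08, -0.01, -0.1]]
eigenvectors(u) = [[-0.18, -0.71, -0.55], [-0.96, -0.37, -0.25], [0.22, 0.6, 0.8]]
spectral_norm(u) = 0.22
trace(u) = 0.13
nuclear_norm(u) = 0.36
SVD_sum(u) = [[-0.01, 0.04, 0.01], [-0.06, 0.19, 0.04], [0.01, -0.05, -0.01]] + [[0.05, 0.0, 0.06],  [-0.03, -0.00, -0.03],  [-0.08, -0.00, -0.09]] + [[0.0, 0.0, -0.00], [-0.0, -0.00, 0.0], [0.00, 0.0, -0.00]]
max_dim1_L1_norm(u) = 0.29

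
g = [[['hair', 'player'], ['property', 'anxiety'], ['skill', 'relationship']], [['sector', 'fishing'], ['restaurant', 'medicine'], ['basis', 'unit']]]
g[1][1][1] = 'medicine'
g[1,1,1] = 'medicine'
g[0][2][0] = 'skill'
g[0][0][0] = 'hair'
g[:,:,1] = [['player', 'anxiety', 'relationship'], ['fishing', 'medicine', 'unit']]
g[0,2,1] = 'relationship'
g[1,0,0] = 'sector'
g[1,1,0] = 'restaurant'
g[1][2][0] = 'basis'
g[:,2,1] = ['relationship', 'unit']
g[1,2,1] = 'unit'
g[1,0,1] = 'fishing'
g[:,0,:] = [['hair', 'player'], ['sector', 'fishing']]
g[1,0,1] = 'fishing'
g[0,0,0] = 'hair'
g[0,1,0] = 'property'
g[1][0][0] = 'sector'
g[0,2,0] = 'skill'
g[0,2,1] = 'relationship'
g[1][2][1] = 'unit'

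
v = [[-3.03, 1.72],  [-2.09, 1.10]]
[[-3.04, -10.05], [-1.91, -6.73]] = v @ [[-0.23, 1.95], [-2.17, -2.41]]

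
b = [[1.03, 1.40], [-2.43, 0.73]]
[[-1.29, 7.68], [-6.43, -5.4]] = b @ [[1.94,3.17], [-2.35,3.15]]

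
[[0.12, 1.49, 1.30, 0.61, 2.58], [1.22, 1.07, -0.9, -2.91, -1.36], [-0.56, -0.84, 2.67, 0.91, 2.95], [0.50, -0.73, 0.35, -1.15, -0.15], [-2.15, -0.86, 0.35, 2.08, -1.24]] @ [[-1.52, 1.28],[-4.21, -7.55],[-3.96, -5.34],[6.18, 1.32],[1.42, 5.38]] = [[-4.17, -3.35], [-22.71, -12.87], [3.63, 8.44], [-6.39, 1.96], [16.60, -2.05]]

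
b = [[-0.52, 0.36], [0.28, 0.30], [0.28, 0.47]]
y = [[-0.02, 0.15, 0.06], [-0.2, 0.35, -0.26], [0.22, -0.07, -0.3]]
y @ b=[[0.07, 0.07], [0.13, -0.09], [-0.22, -0.08]]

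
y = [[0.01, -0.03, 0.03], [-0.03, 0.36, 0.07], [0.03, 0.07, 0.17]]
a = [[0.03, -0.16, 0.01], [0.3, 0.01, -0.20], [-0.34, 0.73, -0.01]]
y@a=[[-0.02, 0.02, 0.01], [0.08, 0.06, -0.07], [-0.04, 0.12, -0.02]]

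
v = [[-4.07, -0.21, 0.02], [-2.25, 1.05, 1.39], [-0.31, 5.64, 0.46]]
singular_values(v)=[5.88, 4.59, 1.1]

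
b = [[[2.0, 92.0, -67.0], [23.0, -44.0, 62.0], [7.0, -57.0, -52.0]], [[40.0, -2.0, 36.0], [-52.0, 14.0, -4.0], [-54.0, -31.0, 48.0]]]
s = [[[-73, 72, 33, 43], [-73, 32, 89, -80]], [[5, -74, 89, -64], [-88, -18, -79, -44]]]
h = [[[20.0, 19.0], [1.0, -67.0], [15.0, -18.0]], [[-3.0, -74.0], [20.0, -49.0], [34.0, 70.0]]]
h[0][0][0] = 20.0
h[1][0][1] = -74.0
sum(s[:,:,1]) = 12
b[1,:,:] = [[40.0, -2.0, 36.0], [-52.0, 14.0, -4.0], [-54.0, -31.0, 48.0]]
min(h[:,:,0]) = -3.0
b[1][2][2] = 48.0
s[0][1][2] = 89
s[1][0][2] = 89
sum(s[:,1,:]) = -261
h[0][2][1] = -18.0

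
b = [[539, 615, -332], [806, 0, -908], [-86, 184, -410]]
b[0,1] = 615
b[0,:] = [539, 615, -332]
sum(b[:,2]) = -1650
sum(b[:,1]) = 799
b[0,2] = -332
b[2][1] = 184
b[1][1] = 0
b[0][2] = -332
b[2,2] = -410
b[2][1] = 184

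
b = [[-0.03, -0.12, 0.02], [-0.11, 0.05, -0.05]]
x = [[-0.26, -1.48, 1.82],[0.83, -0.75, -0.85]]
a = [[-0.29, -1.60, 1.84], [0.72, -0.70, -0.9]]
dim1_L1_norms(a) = [3.73, 2.32]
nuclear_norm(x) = 3.75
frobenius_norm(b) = 0.18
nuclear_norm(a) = 3.78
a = x + b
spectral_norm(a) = 2.48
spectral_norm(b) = 0.14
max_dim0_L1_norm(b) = 0.17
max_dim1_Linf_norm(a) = 1.84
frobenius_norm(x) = 2.75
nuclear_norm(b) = 0.25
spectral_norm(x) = 2.38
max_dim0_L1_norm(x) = 2.67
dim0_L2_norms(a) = [0.78, 1.75, 2.05]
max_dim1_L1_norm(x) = 3.56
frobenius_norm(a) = 2.80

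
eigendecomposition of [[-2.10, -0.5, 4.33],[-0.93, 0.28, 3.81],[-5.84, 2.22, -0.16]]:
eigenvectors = [[(0.63+0j), (0.63-0j), (-0.27+0j)], [0.46-0.18j, 0.46+0.18j, (-0.91+0j)], [0.12+0.59j, (0.12-0.59j), -0.32+0.00j]]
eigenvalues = [(-1.65+4.21j), (-1.65-4.21j), (1.33+0j)]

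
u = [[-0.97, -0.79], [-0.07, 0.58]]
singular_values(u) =[1.3, 0.48]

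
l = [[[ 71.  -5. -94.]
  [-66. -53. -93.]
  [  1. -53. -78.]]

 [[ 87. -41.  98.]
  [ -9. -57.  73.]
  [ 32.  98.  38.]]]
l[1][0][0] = 87.0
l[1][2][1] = 98.0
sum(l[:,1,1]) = -110.0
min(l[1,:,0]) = -9.0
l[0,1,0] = -66.0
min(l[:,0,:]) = -94.0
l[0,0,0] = 71.0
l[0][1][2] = -93.0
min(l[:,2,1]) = -53.0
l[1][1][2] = 73.0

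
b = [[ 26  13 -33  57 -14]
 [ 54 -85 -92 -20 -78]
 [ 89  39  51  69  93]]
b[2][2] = 51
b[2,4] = 93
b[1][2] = -92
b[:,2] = [-33, -92, 51]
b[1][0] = 54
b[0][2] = -33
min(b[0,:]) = -33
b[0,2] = -33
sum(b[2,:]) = 341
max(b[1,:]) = 54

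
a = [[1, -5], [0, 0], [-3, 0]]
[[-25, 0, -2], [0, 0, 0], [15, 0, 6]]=a @[[-5, 0, -2], [4, 0, 0]]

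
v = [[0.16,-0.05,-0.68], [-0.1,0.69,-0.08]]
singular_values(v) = [0.7, 0.7]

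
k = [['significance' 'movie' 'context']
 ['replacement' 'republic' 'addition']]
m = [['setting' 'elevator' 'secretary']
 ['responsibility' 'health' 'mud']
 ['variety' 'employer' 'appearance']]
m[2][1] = 'employer'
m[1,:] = ['responsibility', 'health', 'mud']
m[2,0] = 'variety'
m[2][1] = 'employer'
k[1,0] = 'replacement'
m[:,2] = ['secretary', 'mud', 'appearance']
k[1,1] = 'republic'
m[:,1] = ['elevator', 'health', 'employer']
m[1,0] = 'responsibility'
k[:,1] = ['movie', 'republic']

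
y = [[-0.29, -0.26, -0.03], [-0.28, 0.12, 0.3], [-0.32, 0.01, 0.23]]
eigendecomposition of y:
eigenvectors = [[-0.86, -0.31, 0.46], [-0.21, 0.79, -0.59], [-0.46, 0.53, 0.66]]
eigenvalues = [-0.37, 0.43, -0.0]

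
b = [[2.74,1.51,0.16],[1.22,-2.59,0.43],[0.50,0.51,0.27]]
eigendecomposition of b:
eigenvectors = [[-0.95,  -0.25,  -0.12], [-0.22,  0.96,  0.10], [-0.21,  -0.11,  0.99]]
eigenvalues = [3.12, -2.96, 0.26]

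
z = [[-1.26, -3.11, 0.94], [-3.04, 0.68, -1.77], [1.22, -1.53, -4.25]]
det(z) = 57.54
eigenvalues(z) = [3.44, -3.53, -4.73]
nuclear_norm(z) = 11.72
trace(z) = -4.83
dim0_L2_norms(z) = [3.51, 3.53, 4.7]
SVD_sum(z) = [[-0.03,0.07,0.32], [0.12,-0.29,-1.24], [0.42,-1.03,-4.44]] + [[-2.28, -1.18, 0.06],  [-2.09, -1.08, 0.05],  [0.42, 0.22, -0.01]] + [[1.05, -2.01, 0.57], [-1.07, 2.05, -0.58], [0.38, -0.72, 0.20]]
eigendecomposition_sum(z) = [[1.12, -1.53, 0.49],[-1.54, 2.11, -0.67],[0.48, -0.66, 0.21]] + [[-2.42,-1.55,0.65], [-1.83,-1.17,0.49], [-0.21,-0.13,0.06]] + [[0.04, -0.03, -0.2], [0.33, -0.26, -1.59], [0.94, -0.73, -4.52]]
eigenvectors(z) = [[0.57, -0.8, 0.04], [-0.78, -0.6, 0.33], [0.25, -0.07, 0.94]]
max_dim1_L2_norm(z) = 4.68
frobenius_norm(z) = 6.85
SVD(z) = [[-0.07, -0.73, 0.68], [0.27, -0.67, -0.69], [0.96, 0.14, 0.24]] @ diag([4.766989310531514, 3.511955970043061, 3.437146807710892]) @ [[0.09, -0.22, -0.97], [0.89, 0.46, -0.02], [0.45, -0.86, 0.24]]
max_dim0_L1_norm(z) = 6.96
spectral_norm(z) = 4.77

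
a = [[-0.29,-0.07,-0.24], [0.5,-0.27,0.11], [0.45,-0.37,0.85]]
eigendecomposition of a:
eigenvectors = [[-0.00+0.48j, -0.00-0.48j, (-0.22+0j)], [(0.81+0j), (0.81-0j), -0.01+0.00j], [(0.31-0.12j), 0.31+0.12j, (0.97+0j)]]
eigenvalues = [(-0.23+0.28j), (-0.23-0.28j), (0.75+0j)]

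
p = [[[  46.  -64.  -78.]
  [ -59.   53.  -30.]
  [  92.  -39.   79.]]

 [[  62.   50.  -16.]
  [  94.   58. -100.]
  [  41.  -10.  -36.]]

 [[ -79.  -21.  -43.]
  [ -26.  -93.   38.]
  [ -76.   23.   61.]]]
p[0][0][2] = -78.0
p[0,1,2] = -30.0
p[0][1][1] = 53.0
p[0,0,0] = 46.0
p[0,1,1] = 53.0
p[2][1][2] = 38.0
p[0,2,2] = 79.0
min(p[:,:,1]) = -93.0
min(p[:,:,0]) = -79.0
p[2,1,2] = 38.0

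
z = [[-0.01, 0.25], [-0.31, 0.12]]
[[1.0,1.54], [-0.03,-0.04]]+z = [[0.99, 1.79],  [-0.34, 0.08]]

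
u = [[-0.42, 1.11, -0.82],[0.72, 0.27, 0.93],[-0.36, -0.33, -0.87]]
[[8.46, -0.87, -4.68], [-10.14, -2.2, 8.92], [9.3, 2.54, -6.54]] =u@[[-0.66,0.98,6.11], [-0.25,-2.24,1.39], [-10.32,-2.47,4.46]]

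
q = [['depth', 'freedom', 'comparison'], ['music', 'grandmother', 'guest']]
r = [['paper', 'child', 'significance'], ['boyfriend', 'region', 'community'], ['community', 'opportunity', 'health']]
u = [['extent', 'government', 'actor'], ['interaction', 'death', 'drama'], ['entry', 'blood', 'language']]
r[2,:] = ['community', 'opportunity', 'health']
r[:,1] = ['child', 'region', 'opportunity']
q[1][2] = 'guest'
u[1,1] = 'death'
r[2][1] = 'opportunity'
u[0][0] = 'extent'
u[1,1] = 'death'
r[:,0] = ['paper', 'boyfriend', 'community']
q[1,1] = 'grandmother'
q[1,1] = 'grandmother'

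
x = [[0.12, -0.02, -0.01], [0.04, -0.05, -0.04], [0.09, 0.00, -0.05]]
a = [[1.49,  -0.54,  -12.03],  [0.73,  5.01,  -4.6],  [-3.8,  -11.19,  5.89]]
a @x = [[-0.93, -0.0, 0.61], [-0.13, -0.27, 0.02], [-0.37, 0.64, 0.19]]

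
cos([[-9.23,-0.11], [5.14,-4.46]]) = [[-0.97, -0.02], [0.93, -0.11]]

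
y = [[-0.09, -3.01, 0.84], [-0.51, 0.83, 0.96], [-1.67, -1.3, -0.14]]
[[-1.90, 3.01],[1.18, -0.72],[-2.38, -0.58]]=y @ [[0.69, 0.99],[0.85, -0.88],[0.86, 0.54]]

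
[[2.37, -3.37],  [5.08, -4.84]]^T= [[2.37, 5.08], [-3.37, -4.84]]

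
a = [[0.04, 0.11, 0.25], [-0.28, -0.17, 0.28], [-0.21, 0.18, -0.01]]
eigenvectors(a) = [[(-0.66+0j), -0.66-0.00j, (-0.05+0j)], [-0.02-0.53j, (-0.02+0.53j), -0.89+0.00j], [(-0.14-0.52j), (-0.14+0.52j), (0.46+0j)]]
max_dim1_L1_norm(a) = 0.73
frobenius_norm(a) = 0.58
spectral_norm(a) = 0.45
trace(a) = -0.14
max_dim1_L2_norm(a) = 0.43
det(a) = -0.03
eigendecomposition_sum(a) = [[0.02+0.15j, (0.06-0.03j), (0.12-0.03j)], [-0.12+0.02j, (0.02+0.05j), 0.03+0.09j], [(-0.12+0.05j), (0.03+0.04j), 0.05+0.09j]] + [[0.02-0.15j, 0.06+0.03j, (0.12+0.03j)], [(-0.12-0.02j), (0.02-0.05j), (0.03-0.09j)], [-0.12-0.05j, (0.03-0.04j), (0.05-0.09j)]] + [[(-0-0j),-0.01+0.00j,0.01+0.00j], [-0.04-0.00j,-0.22+0.00j,(0.22+0j)], [0.02+0.00j,0.11-0.00j,-0.11-0.00j]]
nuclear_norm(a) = 0.97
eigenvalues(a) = [(0.1+0.29j), (0.1-0.29j), (-0.33+0j)]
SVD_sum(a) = [[-0.09, -0.03, 0.10], [-0.27, -0.08, 0.31], [-0.06, -0.02, 0.07]] + [[-0.0,0.0,-0.0], [0.03,-0.05,0.02], [-0.14,0.21,-0.07]] + [[0.13, 0.14, 0.15], [-0.04, -0.04, -0.05], [-0.01, -0.01, -0.01]]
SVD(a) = [[0.30, 0.0, 0.95], [0.93, -0.22, -0.30], [0.21, 0.98, -0.07]] @ diag([0.45219087215702874, 0.26641405452814965, 0.2510915504108767]) @ [[-0.64, -0.19, 0.74], [-0.54, 0.8, -0.26], [0.54, 0.57, 0.62]]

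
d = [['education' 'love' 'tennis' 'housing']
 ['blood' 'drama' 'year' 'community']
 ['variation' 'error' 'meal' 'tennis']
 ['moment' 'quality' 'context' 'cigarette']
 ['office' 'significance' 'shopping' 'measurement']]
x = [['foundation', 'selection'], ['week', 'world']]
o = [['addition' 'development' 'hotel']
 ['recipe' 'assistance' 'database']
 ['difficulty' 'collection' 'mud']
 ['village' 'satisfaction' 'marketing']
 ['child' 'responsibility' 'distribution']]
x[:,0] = ['foundation', 'week']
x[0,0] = 'foundation'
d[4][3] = 'measurement'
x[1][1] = 'world'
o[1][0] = 'recipe'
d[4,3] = 'measurement'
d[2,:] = ['variation', 'error', 'meal', 'tennis']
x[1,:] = ['week', 'world']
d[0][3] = 'housing'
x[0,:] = ['foundation', 'selection']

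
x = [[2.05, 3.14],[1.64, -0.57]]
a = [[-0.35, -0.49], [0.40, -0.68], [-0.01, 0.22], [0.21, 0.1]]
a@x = [[-1.52, -0.82],[-0.30, 1.64],[0.34, -0.16],[0.59, 0.60]]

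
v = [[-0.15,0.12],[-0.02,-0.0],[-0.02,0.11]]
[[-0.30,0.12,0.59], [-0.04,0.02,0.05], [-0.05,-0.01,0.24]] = v @ [[1.97,-1.01,-2.56], [-0.06,-0.28,1.72]]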